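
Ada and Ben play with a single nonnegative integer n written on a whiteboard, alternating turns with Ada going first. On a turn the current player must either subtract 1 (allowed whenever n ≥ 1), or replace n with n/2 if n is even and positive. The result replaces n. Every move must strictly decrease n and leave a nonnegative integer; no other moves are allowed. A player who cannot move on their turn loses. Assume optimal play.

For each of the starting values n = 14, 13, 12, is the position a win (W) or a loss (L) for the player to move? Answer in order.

14: W, 13: L, 12: W

Positions with no move are L. A position that does have a move is losing for the player to move precisely when every available move leads to a winning position for the opponent. Fill in the labels:
n=0: no move → L
n=1: →0(L), so W
n=2: →1(W) only, which is W, so L
n=3: →2(L), so W
n=4: →2(L), so W
n=5: →4(W) only, which is W, so L
n=6: →5(L), so W
n=7: →6(W) only, which is W, so L
n=8: →7(L), so W
n=9: →8(W) only, which is W, so L
n=10: →5(L), so W
n=11: →10(W) only, which is W, so L
n=12: →11(L), so W
n=13: →12(W) only, which is W, so L
n=14: →7(L), so W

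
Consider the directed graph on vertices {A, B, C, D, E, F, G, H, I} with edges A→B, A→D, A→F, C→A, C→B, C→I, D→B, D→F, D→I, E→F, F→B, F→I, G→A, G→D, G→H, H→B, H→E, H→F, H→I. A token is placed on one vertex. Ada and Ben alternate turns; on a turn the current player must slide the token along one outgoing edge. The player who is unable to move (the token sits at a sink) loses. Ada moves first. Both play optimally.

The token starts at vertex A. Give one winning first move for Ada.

Use the standard recursion: the mover loses at a terminal position; elsewhere, the mover wins exactly when some move hands the opponent an L position.
Every edge goes from a vertex to one that appears earlier in the order B, I, F, D, A, C, E, H, G, so processing vertices in that order labels each vertex after all of its successors.
B: no outgoing edge → L
I: no outgoing edge → L
F: →I(L), so W
D: →I(L), so W
A: →B(L), so W
C: →I(L), so W
E: →F(W) only, which is W, so L
H: →E(L), so W
G: →H(W), A(W), D(W) — all W, so L
From A, the L positions reachable in one move are: B.

Move to B.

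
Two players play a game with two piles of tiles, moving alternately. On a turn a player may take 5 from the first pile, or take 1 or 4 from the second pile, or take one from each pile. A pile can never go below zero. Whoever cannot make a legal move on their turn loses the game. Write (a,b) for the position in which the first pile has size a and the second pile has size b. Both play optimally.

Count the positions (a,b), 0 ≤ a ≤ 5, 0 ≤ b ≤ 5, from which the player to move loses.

16

Work bottom-up. With no move the player to move loses. Otherwise the position is W if at least one move leads to an L position for the opponent, and L if every move leads to a W.
Every move lowers a or b (never raises either), so fill the grid row by row in increasing a, and left to right within a row: each cell's successors are then already labelled.
      b=0  b=1  b=2  b=3  b=4  b=5
a=0:    L    W    L    W    W    L
a=1:    L    W    L    W    W    L
a=2:    L    W    L    W    W    L
a=3:    L    W    L    W    W    L
a=4:    L    W    L    W    W    L
a=5:    W    W    W    W    L    W
Cells with no legal move (terminal, hence L): (0,0), (1,0), (2,0), (3,0), (4,0).
The remaining L cells, each justified by listing all of its moves:
(0,2): only reaches (0,1)(W), which is W → L
(0,5): only reaches (0,4)(W), (0,1)(W), all W → L
(1,2): only reaches (1,1)(W), (0,1)(W), all W → L
(1,5): only reaches (1,4)(W), (1,1)(W), (0,4)(W), all W → L
(2,2): only reaches (2,1)(W), (1,1)(W), all W → L
(2,5): only reaches (2,4)(W), (2,1)(W), (1,4)(W), all W → L
(3,2): only reaches (3,1)(W), (2,1)(W), all W → L
(3,5): only reaches (3,4)(W), (3,1)(W), (2,4)(W), all W → L
(4,2): only reaches (4,1)(W), (3,1)(W), all W → L
(4,5): only reaches (4,4)(W), (4,1)(W), (3,4)(W), all W → L
(5,4): only reaches (0,4)(W), (5,3)(W), (5,0)(W), (4,3)(W), all W → L
Every other cell has at least one move into one of the L cells above, so it is W.
L cells per row: a=0: 3, a=1: 3, a=2: 3, a=3: 3, a=4: 3, a=5: 1; total 16.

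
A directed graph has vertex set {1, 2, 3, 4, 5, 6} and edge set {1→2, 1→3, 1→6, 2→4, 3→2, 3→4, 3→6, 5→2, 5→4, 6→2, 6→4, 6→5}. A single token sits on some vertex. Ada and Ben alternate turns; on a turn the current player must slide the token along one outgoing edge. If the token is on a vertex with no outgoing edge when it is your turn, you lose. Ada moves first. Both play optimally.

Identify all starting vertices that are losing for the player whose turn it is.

Classify positions by backward induction: terminal positions (no move available) are L. From any other position, the mover wins iff some move reaches an L.
Every edge goes from a vertex to one that appears earlier in the order 4, 2, 5, 6, 3, 1, so processing vertices in that order labels each vertex after all of its successors.
4: no outgoing edge → L
2: W (go to 4, an L position)
5: W (go to 4, an L position)
6: W (go to 4, an L position)
3: W (go to 4, an L position)
1: L (options 3(W), 6(W), 2(W) are all W)
Reading off the rows marked L gives the requested list; there are 2 such vertices.

1, 4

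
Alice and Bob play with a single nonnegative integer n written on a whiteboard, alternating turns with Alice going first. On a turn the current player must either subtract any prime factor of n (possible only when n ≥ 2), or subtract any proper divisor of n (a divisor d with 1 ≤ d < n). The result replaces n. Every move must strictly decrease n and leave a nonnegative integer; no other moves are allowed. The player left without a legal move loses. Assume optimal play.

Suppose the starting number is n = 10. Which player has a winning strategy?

Use the standard recursion: the mover loses at a terminal position; elsewhere, the mover wins exactly when some move hands the opponent an L position.
n=0: no move → L
n=1: no move → L
n=2: →0(L), so W
n=3: →0(L), so W
n=4: →2(W), 3(W) — all W, so L
n=5: →0(L), so W
n=6: →4(L), so W
n=7: →0(L), so W
n=8: →4(L), so W
n=9: →6(W), 8(W) — all W, so L
n=10: →9(L), so W
The starting position 10 is W: Alice should move to 9, handing over an L position.

Alice wins.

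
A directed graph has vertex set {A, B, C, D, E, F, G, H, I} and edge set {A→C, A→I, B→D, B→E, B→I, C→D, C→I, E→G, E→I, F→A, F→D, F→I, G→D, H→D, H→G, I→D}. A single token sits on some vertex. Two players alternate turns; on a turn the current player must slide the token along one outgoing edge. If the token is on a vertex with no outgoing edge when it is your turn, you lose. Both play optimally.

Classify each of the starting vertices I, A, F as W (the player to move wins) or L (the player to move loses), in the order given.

Work bottom-up. With no move the player to move loses. Otherwise the position is W if at least one move leads to an L position for the opponent, and L if every move leads to a W.
Every edge goes from a vertex to one that appears earlier in the order D, G, I, C, E, A, B, H, F, so processing vertices in that order labels each vertex after all of its successors.
D: no outgoing edge → L
G: →D(L), so W
I: →D(L), so W
C: →D(L), so W
E: →I(W), G(W) — all W, so L
A: →C(W), I(W) — all W, so L
B: →E(L), so W
H: →D(L), so W
F: →A(L), so W

I: W, A: L, F: W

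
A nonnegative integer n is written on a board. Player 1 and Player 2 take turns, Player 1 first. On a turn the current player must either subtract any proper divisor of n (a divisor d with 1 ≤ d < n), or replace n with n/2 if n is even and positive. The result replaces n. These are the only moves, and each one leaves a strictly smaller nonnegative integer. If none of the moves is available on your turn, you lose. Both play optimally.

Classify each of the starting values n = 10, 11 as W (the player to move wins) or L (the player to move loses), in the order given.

10: W, 11: L

Positions with no move are L. A position that does have a move is losing for the player to move precisely when every available move leads to a winning position for the opponent. Fill in the labels:
n=0: no move → L
n=1: no move → L
n=2: reaches L-position 1 → W
n=3: only reaches 2(W), which is W → L
n=4: reaches L-position 3 → W
n=5: only reaches 4(W), which is W → L
n=6: reaches L-position 3 → W
n=7: only reaches 6(W), which is W → L
n=8: reaches L-position 7 → W
n=9: only reaches 6(W), 8(W), all W → L
n=10: reaches L-position 5 → W
n=11: only reaches 10(W), which is W → L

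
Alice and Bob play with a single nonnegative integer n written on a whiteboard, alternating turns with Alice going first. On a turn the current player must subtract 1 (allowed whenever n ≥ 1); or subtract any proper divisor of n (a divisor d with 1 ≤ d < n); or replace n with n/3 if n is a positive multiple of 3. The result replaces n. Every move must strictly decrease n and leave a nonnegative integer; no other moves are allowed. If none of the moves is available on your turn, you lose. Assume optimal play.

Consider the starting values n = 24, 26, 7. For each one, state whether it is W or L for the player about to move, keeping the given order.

Label each position W (a win for the player to move) or L (a loss). A position with no legal move is L; any other position is W exactly when some move reaches an L, and L when every move reaches a W.
n=0: no move → L
n=1: W (go to 0, an L position)
n=2: L (sole option 1(W) is W)
n=3: W (go to 2, an L position)
n=4: W (go to 2, an L position)
n=5: L (sole option 4(W) is W)
n=6: W (go to 2, an L position)
n=7: L (sole option 6(W) is W)
n=8: W (go to 7, an L position)
n=9: L (options 3(W), 6(W), 8(W) are all W)
n=10: W (go to 5, an L position)
n=11: L (sole option 10(W) is W)
n=12: W (go to 9, an L position)
n=13: L (sole option 12(W) is W)
n=14: W (go to 7, an L position)
n=15: W (go to 5, an L position)
n=16: L (options 8(W), 12(W), 14(W), 15(W) are all W)
n=17: W (go to 16, an L position)
n=18: W (go to 9, an L position)
n=19: L (sole option 18(W) is W)
n=20: W (go to 16, an L position)
n=21: W (go to 7, an L position)
n=22: W (go to 11, an L position)
n=23: L (sole option 22(W) is W)
n=24: W (go to 16, an L position)
n=25: L (options 20(W), 24(W) are all W)
n=26: W (go to 13, an L position)

24: W, 26: W, 7: L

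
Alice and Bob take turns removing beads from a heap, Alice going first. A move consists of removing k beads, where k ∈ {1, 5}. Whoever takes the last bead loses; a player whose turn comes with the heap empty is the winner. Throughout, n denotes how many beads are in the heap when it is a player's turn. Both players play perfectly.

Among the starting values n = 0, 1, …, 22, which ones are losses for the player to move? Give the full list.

1, 3, 5, 7, 9, 11, 13, 15, 17, 19, 21

Use the standard recursion: the mover wins at a terminal position; elsewhere, the mover wins exactly when some move hands the opponent an L position.
n=0: no move; the opponent has just taken the last bead and therefore loses → W
n=1: the only move is to 0(W), a W ⇒ L
n=2: can move to 1, which is L ⇒ W
n=3: the only move is to 2(W), a W ⇒ L
n=4: can move to 3, which is L ⇒ W
n=5: moves to 4(W), 0(W); every one is W ⇒ L
n=6: can move to 5, which is L ⇒ W
n=7: moves to 6(W), 2(W); every one is W ⇒ L
n=8: can move to 7, which is L ⇒ W
n=9: moves to 8(W), 4(W); every one is W ⇒ L
n=10: can move to 9, which is L ⇒ W
n=11: moves to 10(W), 6(W); every one is W ⇒ L
n=12: can move to 11, which is L ⇒ W
n=13: moves to 12(W), 8(W); every one is W ⇒ L
n=14: can move to 13, which is L ⇒ W
n=15: moves to 14(W), 10(W); every one is W ⇒ L
n=16: can move to 15, which is L ⇒ W
n=17: moves to 16(W), 12(W); every one is W ⇒ L
n=18: can move to 17, which is L ⇒ W
n=19: moves to 18(W), 14(W); every one is W ⇒ L
n=20: can move to 19, which is L ⇒ W
n=21: moves to 20(W), 16(W); every one is W ⇒ L
n=22: can move to 21, which is L ⇒ W
Reading off the rows marked L gives the requested list; there are 11 such values of n.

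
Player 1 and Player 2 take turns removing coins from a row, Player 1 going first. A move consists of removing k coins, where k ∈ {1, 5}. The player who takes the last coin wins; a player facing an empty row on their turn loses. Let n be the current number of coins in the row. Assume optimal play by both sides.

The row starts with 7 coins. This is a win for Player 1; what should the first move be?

Label each position W (a win for the player to move) or L (a loss). A position with no legal move is L; any other position is W exactly when some move reaches an L, and L when every move reaches a W.
n=0: no move → L
n=1: W (go to 0, an L position)
n=2: L (sole option 1(W) is W)
n=3: W (go to 2, an L position)
n=4: L (sole option 3(W) is W)
n=5: W (go to 4, an L position)
n=6: L (options 5(W), 1(W) are all W)
n=7: W (go to 6, an L position)
From 7, the L positions reachable in one move are: 6, 2. Any move reaching one of these is winning.

Remove 1, leaving 6.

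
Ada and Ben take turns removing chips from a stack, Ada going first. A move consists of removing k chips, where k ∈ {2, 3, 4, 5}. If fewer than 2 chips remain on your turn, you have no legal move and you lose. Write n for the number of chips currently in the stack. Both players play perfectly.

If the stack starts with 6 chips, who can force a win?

Positions with no move are L. A position that does have a move is losing for the player to move precisely when every available move leads to a winning position for the opponent. Fill in the labels:
n=0: no move → L
n=1: no move → L
n=2: →0(L), so W
n=3: →1(L), so W
n=4: →1(L), so W
n=5: →1(L), so W
n=6: →1(L), so W
The starting position 6 is W: Ada should remove 5, leaving 1, handing over an L position.

Ada wins.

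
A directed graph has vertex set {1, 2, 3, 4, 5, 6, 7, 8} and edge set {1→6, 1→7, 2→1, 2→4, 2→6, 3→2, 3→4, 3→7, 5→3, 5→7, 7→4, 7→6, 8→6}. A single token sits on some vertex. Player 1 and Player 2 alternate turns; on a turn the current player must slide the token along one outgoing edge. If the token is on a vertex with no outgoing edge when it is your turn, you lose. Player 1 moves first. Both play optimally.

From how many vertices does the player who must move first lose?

Work bottom-up. With no move the player to move loses. Otherwise the position is W if at least one move leads to an L position for the opponent, and L if every move leads to a W.
Every edge goes from a vertex to one that appears earlier in the order 6, 4, 7, 1, 2, 3, 5, 8, so processing vertices in that order labels each vertex after all of its successors.
6: no outgoing edge → L
4: no outgoing edge → L
7: →4(L), so W
1: →6(L), so W
2: →4(L), so W
3: →4(L), so W
5: →3(W), 7(W) — all W, so L
8: →6(L), so W
The L vertices are 4, 5, 6; that is 3 in all.

3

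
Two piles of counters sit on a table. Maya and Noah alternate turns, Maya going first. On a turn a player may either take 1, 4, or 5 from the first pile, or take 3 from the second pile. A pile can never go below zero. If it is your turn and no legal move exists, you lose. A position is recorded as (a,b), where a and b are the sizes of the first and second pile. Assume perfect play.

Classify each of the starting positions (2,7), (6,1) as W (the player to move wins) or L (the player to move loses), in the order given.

(2,7): L, (6,1): W

Label each position W (a win for the player to move) or L (a loss). A position with no legal move is L; any other position is W exactly when some move reaches an L, and L when every move reaches a W.
No move ever increases a pile, so every position that can arise here has a ≤ 6 and b ≤ 7; it is enough to label the cells with 0 ≤ a ≤ 6 and 0 ≤ b ≤ 7.
Every move lowers a or b (never raises either), so fill the grid row by row in increasing a, and left to right within a row: each cell's successors are then already labelled.
      b=0  b=1  b=2  b=3  b=4  b=5  b=6  b=7
a=0:    L    L    L    W    W    W    L    L
a=1:    W    W    W    L    L    L    W    W
a=2:    L    L    L    W    W    W    L    L
a=3:    W    W    W    L    L    L    W    W
a=4:    W    W    W    W    W    W    W    W
a=5:    W    W    W    W    W    W    W    W
a=6:    W    W    W    W    W    W    W    W
Cells with no legal move (terminal, hence L): (0,0), (0,1), (0,2).
The remaining L cells, each justified by listing all of its moves:
(0,6): the only move is to (0,3)(W), a W ⇒ L
(0,7): the only move is to (0,4)(W), a W ⇒ L
(1,3): moves to (0,3)(W), (1,0)(W); every one is W ⇒ L
(1,4): moves to (0,4)(W), (1,1)(W); every one is W ⇒ L
(1,5): moves to (0,5)(W), (1,2)(W); every one is W ⇒ L
(2,0): the only move is to (1,0)(W), a W ⇒ L
(2,1): the only move is to (1,1)(W), a W ⇒ L
(2,2): the only move is to (1,2)(W), a W ⇒ L
(2,6): moves to (1,6)(W), (2,3)(W); every one is W ⇒ L
(2,7): moves to (1,7)(W), (2,4)(W); every one is W ⇒ L
(3,3): moves to (2,3)(W), (3,0)(W); every one is W ⇒ L
(3,4): moves to (2,4)(W), (3,1)(W); every one is W ⇒ L
(3,5): moves to (2,5)(W), (3,2)(W); every one is W ⇒ L
Every other cell has at least one move into one of the L cells above, so it is W.
(2,7): one of the L cells justified above, so L
(6,1): the move to (2,1) reaches an L cell, so W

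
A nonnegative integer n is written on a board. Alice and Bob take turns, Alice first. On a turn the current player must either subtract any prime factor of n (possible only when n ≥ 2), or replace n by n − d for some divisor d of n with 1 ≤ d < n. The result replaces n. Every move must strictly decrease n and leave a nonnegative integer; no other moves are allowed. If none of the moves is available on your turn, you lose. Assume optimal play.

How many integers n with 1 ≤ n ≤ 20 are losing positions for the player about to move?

Label each position W (a win for the player to move) or L (a loss). A position with no legal move is L; any other position is W exactly when some move reaches an L, and L when every move reaches a W.
n=0: no move → L
n=1: no move → L
n=2: reaches L-position 0 → W
n=3: reaches L-position 0 → W
n=4: only reaches 2(W), 3(W), all W → L
n=5: reaches L-position 0 → W
n=6: reaches L-position 4 → W
n=7: reaches L-position 0 → W
n=8: reaches L-position 4 → W
n=9: only reaches 6(W), 8(W), all W → L
n=10: reaches L-position 9 → W
n=11: reaches L-position 0 → W
n=12: reaches L-position 9 → W
n=13: reaches L-position 0 → W
n=14: only reaches 7(W), 12(W), 13(W), all W → L
n=15: reaches L-position 14 → W
n=16: reaches L-position 14 → W
n=17: reaches L-position 0 → W
n=18: reaches L-position 9 → W
n=19: reaches L-position 0 → W
n=20: only reaches 10(W), 15(W), 16(W), 18(W), 19(W), all W → L
L entries with 1 ≤ n ≤ 20 (n=0 is outside the asked range and is not counted): n = 1, 4, 9, 14, 20; that makes 5.

5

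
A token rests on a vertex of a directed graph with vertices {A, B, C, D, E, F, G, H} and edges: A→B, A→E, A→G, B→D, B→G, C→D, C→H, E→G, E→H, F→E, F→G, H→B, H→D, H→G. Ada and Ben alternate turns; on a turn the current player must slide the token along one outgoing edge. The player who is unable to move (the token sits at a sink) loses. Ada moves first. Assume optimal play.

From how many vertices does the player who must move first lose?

Work bottom-up. With no move the player to move loses. Otherwise the position is W if at least one move leads to an L position for the opponent, and L if every move leads to a W.
Every edge goes from a vertex to one that appears earlier in the order D, G, B, H, E, F, A, C, so processing vertices in that order labels each vertex after all of its successors.
D: no outgoing edge → L
G: no outgoing edge → L
B: reaches L-position G → W
H: reaches L-position G → W
E: reaches L-position G → W
F: reaches L-position G → W
A: reaches L-position G → W
C: reaches L-position D → W
The L vertices are D, G; that is 2 in all.

2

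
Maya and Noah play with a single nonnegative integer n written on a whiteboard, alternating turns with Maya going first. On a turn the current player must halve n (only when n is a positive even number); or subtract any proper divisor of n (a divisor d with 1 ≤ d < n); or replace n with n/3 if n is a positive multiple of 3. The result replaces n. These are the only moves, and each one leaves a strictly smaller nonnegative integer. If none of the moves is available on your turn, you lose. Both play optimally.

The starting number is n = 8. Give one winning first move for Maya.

Label each position W (a win for the player to move) or L (a loss). A position with no legal move is L; any other position is W exactly when some move reaches an L, and L when every move reaches a W.
n=0: no move → L
n=1: no move → L
n=2: can move to 1, which is L ⇒ W
n=3: can move to 1, which is L ⇒ W
n=4: moves to 2(W), 3(W); every one is W ⇒ L
n=5: can move to 4, which is L ⇒ W
n=6: can move to 4, which is L ⇒ W
n=7: the only move is to 6(W), a W ⇒ L
n=8: can move to 4, which is L ⇒ W
From 8, the L positions reachable in one move are: 4, 7. Any move reaching one of these is winning.

Move to 4.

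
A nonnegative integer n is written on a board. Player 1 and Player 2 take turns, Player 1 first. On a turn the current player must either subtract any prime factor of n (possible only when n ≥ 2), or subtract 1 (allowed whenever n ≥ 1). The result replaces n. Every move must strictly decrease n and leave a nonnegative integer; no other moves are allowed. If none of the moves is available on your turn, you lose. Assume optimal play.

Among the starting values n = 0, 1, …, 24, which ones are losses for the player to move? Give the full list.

Build the W/L table. Terminal = L. A non-terminal position is W if it has a move to some L; otherwise it is L.
n=0: no move → L
n=1: →0(L), so W
n=2: →0(L), so W
n=3: →0(L), so W
n=4: →2(W), 3(W) — all W, so L
n=5: →0(L), so W
n=6: →4(L), so W
n=7: →0(L), so W
n=8: →6(W), 7(W) — all W, so L
n=9: →8(L), so W
n=10: →8(L), so W
n=11: →0(L), so W
n=12: →9(W), 10(W), 11(W) — all W, so L
n=13: →0(L), so W
n=14: →12(L), so W
n=15: →12(L), so W
n=16: →14(W), 15(W) — all W, so L
n=17: →0(L), so W
n=18: →16(L), so W
n=19: →0(L), so W
n=20: →15(W), 18(W), 19(W) — all W, so L
n=21: →20(L), so W
n=22: →20(L), so W
n=23: →0(L), so W
n=24: →21(W), 22(W), 23(W) — all W, so L
The losing starting values of n are exactly the entries labelled L in this table (7 of them).

0, 4, 8, 12, 16, 20, 24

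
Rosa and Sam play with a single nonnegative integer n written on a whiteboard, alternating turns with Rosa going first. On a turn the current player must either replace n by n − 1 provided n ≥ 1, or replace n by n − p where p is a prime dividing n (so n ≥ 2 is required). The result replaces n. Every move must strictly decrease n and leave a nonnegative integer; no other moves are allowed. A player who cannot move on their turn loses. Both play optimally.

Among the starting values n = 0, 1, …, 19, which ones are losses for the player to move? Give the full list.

0, 4, 8, 12, 16

Label each position W (a win for the player to move) or L (a loss). A position with no legal move is L; any other position is W exactly when some move reaches an L, and L when every move reaches a W.
n=0: no move → L
n=1: W (go to 0, an L position)
n=2: W (go to 0, an L position)
n=3: W (go to 0, an L position)
n=4: L (options 2(W), 3(W) are all W)
n=5: W (go to 0, an L position)
n=6: W (go to 4, an L position)
n=7: W (go to 0, an L position)
n=8: L (options 6(W), 7(W) are all W)
n=9: W (go to 8, an L position)
n=10: W (go to 8, an L position)
n=11: W (go to 0, an L position)
n=12: L (options 9(W), 10(W), 11(W) are all W)
n=13: W (go to 0, an L position)
n=14: W (go to 12, an L position)
n=15: W (go to 12, an L position)
n=16: L (options 14(W), 15(W) are all W)
n=17: W (go to 0, an L position)
n=18: W (go to 16, an L position)
n=19: W (go to 0, an L position)
The losing starting values of n are exactly the entries labelled L in this table (5 of them).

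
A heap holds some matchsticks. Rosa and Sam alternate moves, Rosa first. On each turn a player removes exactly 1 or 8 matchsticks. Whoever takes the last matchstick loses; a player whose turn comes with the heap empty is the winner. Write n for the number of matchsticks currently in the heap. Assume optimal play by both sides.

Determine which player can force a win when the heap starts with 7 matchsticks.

Compute win/loss labels from the base case upward. A position with no move is W. Any other position is W if it can reach an L in one move, else L.
n=0: no move; the opponent has just taken the last matchstick and therefore loses → W
n=1: →0(W) only, which is W, so L
n=2: →1(L), so W
n=3: →2(W) only, which is W, so L
n=4: →3(L), so W
n=5: →4(W) only, which is W, so L
n=6: →5(L), so W
n=7: →6(W) only, which is W, so L
The starting position 7 is L: whatever Rosa does, the opponent receives a W position.

Sam wins.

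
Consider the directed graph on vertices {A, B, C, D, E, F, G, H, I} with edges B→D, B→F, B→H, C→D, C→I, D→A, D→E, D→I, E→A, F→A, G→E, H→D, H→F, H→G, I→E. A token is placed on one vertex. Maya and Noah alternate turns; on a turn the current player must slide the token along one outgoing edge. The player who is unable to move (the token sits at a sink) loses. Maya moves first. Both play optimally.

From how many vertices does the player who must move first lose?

4

Use the standard recursion: the mover loses at a terminal position; elsewhere, the mover wins exactly when some move hands the opponent an L position.
Every edge goes from a vertex to one that appears earlier in the order A, F, E, I, D, G, H, B, C, so processing vertices in that order labels each vertex after all of its successors.
A: no outgoing edge → L
F: reaches L-position A → W
E: reaches L-position A → W
I: only reaches E(W), which is W → L
D: reaches L-position I → W
G: only reaches E(W), which is W → L
H: reaches L-position G → W
B: only reaches H(W), D(W), F(W), all W → L
C: reaches L-position I → W
The L vertices are A, B, G, I; that is 4 in all.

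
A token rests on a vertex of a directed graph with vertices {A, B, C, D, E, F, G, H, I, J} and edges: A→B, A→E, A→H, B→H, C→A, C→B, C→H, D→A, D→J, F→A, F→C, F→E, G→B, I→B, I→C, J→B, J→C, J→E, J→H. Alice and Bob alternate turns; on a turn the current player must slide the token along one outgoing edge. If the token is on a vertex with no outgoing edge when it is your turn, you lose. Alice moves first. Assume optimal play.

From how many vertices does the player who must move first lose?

Compute win/loss labels from the base case upward. A position with no move is L. Any other position is W if it can reach an L in one move, else L.
Every edge goes from a vertex to one that appears earlier in the order H, E, B, A, C, J, D, I, F, G, so processing vertices in that order labels each vertex after all of its successors.
H: no outgoing edge → L
E: no outgoing edge → L
B: →H(L), so W
A: →E(L), so W
C: →H(L), so W
J: →E(L), so W
D: →J(W), A(W) — all W, so L
I: →C(W), B(W) — all W, so L
F: →E(L), so W
G: →B(W) only, which is W, so L
The L vertices are D, E, G, H, I; that is 5 in all.

5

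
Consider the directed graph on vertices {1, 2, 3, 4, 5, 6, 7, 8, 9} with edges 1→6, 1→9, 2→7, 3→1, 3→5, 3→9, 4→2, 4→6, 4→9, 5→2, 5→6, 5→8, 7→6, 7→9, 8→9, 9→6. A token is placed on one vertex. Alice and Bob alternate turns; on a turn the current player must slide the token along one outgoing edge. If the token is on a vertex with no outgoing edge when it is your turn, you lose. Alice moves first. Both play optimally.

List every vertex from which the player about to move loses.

2, 3, 6, 8

Positions with no move are L. A position that does have a move is losing for the player to move precisely when every available move leads to a winning position for the opponent. Fill in the labels:
Every edge goes from a vertex to one that appears earlier in the order 6, 9, 7, 2, 4, 8, 1, 5, 3, so processing vertices in that order labels each vertex after all of its successors.
6: no outgoing edge → L
9: W (go to 6, an L position)
7: W (go to 6, an L position)
2: L (sole option 7(W) is W)
4: W (go to 2, an L position)
8: L (sole option 9(W) is W)
1: W (go to 6, an L position)
5: W (go to 8, an L position)
3: L (options 5(W), 1(W), 9(W) are all W)
Reading off the rows marked L gives the requested list; there are 4 such vertices.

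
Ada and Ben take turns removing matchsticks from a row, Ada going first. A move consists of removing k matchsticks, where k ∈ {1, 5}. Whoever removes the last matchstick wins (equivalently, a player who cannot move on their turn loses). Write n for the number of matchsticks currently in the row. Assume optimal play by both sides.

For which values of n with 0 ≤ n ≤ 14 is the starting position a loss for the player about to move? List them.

0, 2, 4, 6, 8, 10, 12, 14

Build the W/L table. Terminal = L. A non-terminal position is W if it has a move to some L; otherwise it is L.
n=0: no move → L
n=1: W (go to 0, an L position)
n=2: L (sole option 1(W) is W)
n=3: W (go to 2, an L position)
n=4: L (sole option 3(W) is W)
n=5: W (go to 4, an L position)
n=6: L (options 5(W), 1(W) are all W)
n=7: W (go to 6, an L position)
n=8: L (options 7(W), 3(W) are all W)
n=9: W (go to 8, an L position)
n=10: L (options 9(W), 5(W) are all W)
n=11: W (go to 10, an L position)
n=12: L (options 11(W), 7(W) are all W)
n=13: W (go to 12, an L position)
n=14: L (options 13(W), 9(W) are all W)
The losing starting values of n are exactly the entries labelled L in this table (8 of them).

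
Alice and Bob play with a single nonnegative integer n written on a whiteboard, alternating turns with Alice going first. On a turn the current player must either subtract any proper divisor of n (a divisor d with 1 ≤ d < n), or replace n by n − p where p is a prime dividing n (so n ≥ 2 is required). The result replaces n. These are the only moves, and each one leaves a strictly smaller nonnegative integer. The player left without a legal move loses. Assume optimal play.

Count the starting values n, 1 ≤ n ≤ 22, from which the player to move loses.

5

Use the standard recursion: the mover loses at a terminal position; elsewhere, the mover wins exactly when some move hands the opponent an L position.
n=0: no move → L
n=1: no move → L
n=2: reaches L-position 0 → W
n=3: reaches L-position 0 → W
n=4: only reaches 2(W), 3(W), all W → L
n=5: reaches L-position 0 → W
n=6: reaches L-position 4 → W
n=7: reaches L-position 0 → W
n=8: reaches L-position 4 → W
n=9: only reaches 6(W), 8(W), all W → L
n=10: reaches L-position 9 → W
n=11: reaches L-position 0 → W
n=12: reaches L-position 9 → W
n=13: reaches L-position 0 → W
n=14: only reaches 7(W), 12(W), 13(W), all W → L
n=15: reaches L-position 14 → W
n=16: reaches L-position 14 → W
n=17: reaches L-position 0 → W
n=18: reaches L-position 9 → W
n=19: reaches L-position 0 → W
n=20: only reaches 10(W), 15(W), 16(W), 18(W), 19(W), all W → L
n=21: reaches L-position 14 → W
n=22: reaches L-position 20 → W
L entries with 1 ≤ n ≤ 22 (n=0 is outside the asked range and is not counted): n = 1, 4, 9, 14, 20; that makes 5.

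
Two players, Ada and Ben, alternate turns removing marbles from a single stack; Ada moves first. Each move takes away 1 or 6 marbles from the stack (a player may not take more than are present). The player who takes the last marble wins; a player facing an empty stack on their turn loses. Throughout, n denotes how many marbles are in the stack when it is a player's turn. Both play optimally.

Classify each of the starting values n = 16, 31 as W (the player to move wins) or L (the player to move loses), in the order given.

Work bottom-up. With no move the player to move loses. Otherwise the position is W if at least one move leads to an L position for the opponent, and L if every move leads to a W.
n=0: no move → L
n=1: can move to 0, which is L ⇒ W
n=2: the only move is to 1(W), a W ⇒ L
n=3: can move to 2, which is L ⇒ W
n=4: the only move is to 3(W), a W ⇒ L
n=5: can move to 4, which is L ⇒ W
n=6: can move to 0, which is L ⇒ W
n=7: moves to 6(W), 1(W); every one is W ⇒ L
n=8: can move to 7, which is L ⇒ W
n=9: moves to 8(W), 3(W); every one is W ⇒ L
n=10: can move to 9, which is L ⇒ W
n=11: moves to 10(W), 5(W); every one is W ⇒ L
n=12: can move to 11, which is L ⇒ W
n=13: can move to 7, which is L ⇒ W
n=14: moves to 13(W), 8(W); every one is W ⇒ L
n=15: can move to 14, which is L ⇒ W
n=16: moves to 15(W), 10(W); every one is W ⇒ L
n=17: can move to 16, which is L ⇒ W
n=18: moves to 17(W), 12(W); every one is W ⇒ L
n=19: can move to 18, which is L ⇒ W
n=20: can move to 14, which is L ⇒ W
n=21: moves to 20(W), 15(W); every one is W ⇒ L
n=22: can move to 21, which is L ⇒ W
n=23: moves to 22(W), 17(W); every one is W ⇒ L
n=24: can move to 23, which is L ⇒ W
n=25: moves to 24(W), 19(W); every one is W ⇒ L
n=26: can move to 25, which is L ⇒ W
n=27: can move to 21, which is L ⇒ W
n=28: moves to 27(W), 22(W); every one is W ⇒ L
n=29: can move to 28, which is L ⇒ W
n=30: moves to 29(W), 24(W); every one is W ⇒ L
n=31: can move to 30, which is L ⇒ W

16: L, 31: W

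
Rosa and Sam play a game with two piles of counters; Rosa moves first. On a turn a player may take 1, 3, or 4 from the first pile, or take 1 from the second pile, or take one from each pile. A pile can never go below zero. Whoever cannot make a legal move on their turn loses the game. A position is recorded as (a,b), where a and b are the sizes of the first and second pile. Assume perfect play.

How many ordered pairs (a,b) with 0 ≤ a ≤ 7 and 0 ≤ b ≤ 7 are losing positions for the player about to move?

17

Compute win/loss labels from the base case upward. A position with no move is L. Any other position is W if it can reach an L in one move, else L.
Every move lowers a or b (never raises either), so fill the grid row by row in increasing a, and left to right within a row: each cell's successors are then already labelled.
      b=0  b=1  b=2  b=3  b=4  b=5  b=6  b=7
a=0:    L    W    L    W    L    W    L    W
a=1:    W    W    W    W    W    W    W    W
a=2:    L    W    L    W    L    W    L    W
a=3:    W    W    W    W    W    W    W    W
a=4:    W    L    W    L    W    L    W    L
a=5:    W    W    W    W    W    W    W    W
a=6:    W    L    W    L    W    L    W    L
a=7:    L    W    W    W    W    W    W    W
Cells with no legal move (terminal, hence L): (0,0).
The remaining L cells, each justified by listing all of its moves:
(0,2): the only move is to (0,1)(W), a W ⇒ L
(0,4): the only move is to (0,3)(W), a W ⇒ L
(0,6): the only move is to (0,5)(W), a W ⇒ L
(2,0): the only move is to (1,0)(W), a W ⇒ L
(2,2): moves to (1,2)(W), (2,1)(W), (1,1)(W); every one is W ⇒ L
(2,4): moves to (1,4)(W), (2,3)(W), (1,3)(W); every one is W ⇒ L
(2,6): moves to (1,6)(W), (2,5)(W), (1,5)(W); every one is W ⇒ L
(4,1): moves to (3,1)(W), (1,1)(W), (0,1)(W), (4,0)(W), (3,0)(W); every one is W ⇒ L
(4,3): moves to (3,3)(W), (1,3)(W), (0,3)(W), (4,2)(W), (3,2)(W); every one is W ⇒ L
(4,5): moves to (3,5)(W), (1,5)(W), (0,5)(W), (4,4)(W), (3,4)(W); every one is W ⇒ L
(4,7): moves to (3,7)(W), (1,7)(W), (0,7)(W), (4,6)(W), (3,6)(W); every one is W ⇒ L
(6,1): moves to (5,1)(W), (3,1)(W), (2,1)(W), (6,0)(W), (5,0)(W); every one is W ⇒ L
(6,3): moves to (5,3)(W), (3,3)(W), (2,3)(W), (6,2)(W), (5,2)(W); every one is W ⇒ L
(6,5): moves to (5,5)(W), (3,5)(W), (2,5)(W), (6,4)(W), (5,4)(W); every one is W ⇒ L
(6,7): moves to (5,7)(W), (3,7)(W), (2,7)(W), (6,6)(W), (5,6)(W); every one is W ⇒ L
(7,0): moves to (6,0)(W), (4,0)(W), (3,0)(W); every one is W ⇒ L
Every other cell has at least one move into one of the L cells above, so it is W.
L cells per row: a=0: 4, a=1: 0, a=2: 4, a=3: 0, a=4: 4, a=5: 0, a=6: 4, a=7: 1; total 17.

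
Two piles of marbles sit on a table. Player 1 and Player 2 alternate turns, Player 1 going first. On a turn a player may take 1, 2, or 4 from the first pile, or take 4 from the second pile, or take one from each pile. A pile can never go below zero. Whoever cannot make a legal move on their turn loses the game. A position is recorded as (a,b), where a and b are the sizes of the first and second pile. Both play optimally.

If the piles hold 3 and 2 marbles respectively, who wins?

Player 2 wins.

Build the W/L table. Terminal = L. A non-terminal position is W if it has a move to some L; otherwise it is L.
No move ever increases a pile, so every position that can arise here has a ≤ 3 and b ≤ 2; it is enough to label the cells with 0 ≤ a ≤ 3 and 0 ≤ b ≤ 2.
Every move lowers a or b (never raises either), so fill the grid row by row in increasing a, and left to right within a row: each cell's successors are then already labelled.
      b=0  b=1  b=2
a=0:    L    L    L
a=1:    W    W    W
a=2:    W    W    W
a=3:    L    L    L
Cells with no legal move (terminal, hence L): (0,0), (0,1), (0,2).
The remaining L cells, each justified by listing all of its moves:
(3,0): →(2,0)(W), (1,0)(W) — all W, so L
(3,1): →(2,1)(W), (1,1)(W), (2,0)(W) — all W, so L
(3,2): →(2,2)(W), (1,2)(W), (2,1)(W) — all W, so L
Every other cell has at least one move into one of the L cells above, so it is W.
The starting position (3,2) is L: whatever Player 1 does, the opponent receives a W position.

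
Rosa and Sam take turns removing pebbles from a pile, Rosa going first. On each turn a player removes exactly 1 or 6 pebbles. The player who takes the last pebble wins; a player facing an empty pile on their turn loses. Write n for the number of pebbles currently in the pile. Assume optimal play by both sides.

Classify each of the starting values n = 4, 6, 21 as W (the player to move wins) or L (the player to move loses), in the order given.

Work bottom-up. With no move the player to move loses. Otherwise the position is W if at least one move leads to an L position for the opponent, and L if every move leads to a W.
n=0: no move → L
n=1: reaches L-position 0 → W
n=2: only reaches 1(W), which is W → L
n=3: reaches L-position 2 → W
n=4: only reaches 3(W), which is W → L
n=5: reaches L-position 4 → W
n=6: reaches L-position 0 → W
n=7: only reaches 6(W), 1(W), all W → L
n=8: reaches L-position 7 → W
n=9: only reaches 8(W), 3(W), all W → L
n=10: reaches L-position 9 → W
n=11: only reaches 10(W), 5(W), all W → L
n=12: reaches L-position 11 → W
n=13: reaches L-position 7 → W
n=14: only reaches 13(W), 8(W), all W → L
n=15: reaches L-position 14 → W
n=16: only reaches 15(W), 10(W), all W → L
n=17: reaches L-position 16 → W
n=18: only reaches 17(W), 12(W), all W → L
n=19: reaches L-position 18 → W
n=20: reaches L-position 14 → W
n=21: only reaches 20(W), 15(W), all W → L

4: L, 6: W, 21: L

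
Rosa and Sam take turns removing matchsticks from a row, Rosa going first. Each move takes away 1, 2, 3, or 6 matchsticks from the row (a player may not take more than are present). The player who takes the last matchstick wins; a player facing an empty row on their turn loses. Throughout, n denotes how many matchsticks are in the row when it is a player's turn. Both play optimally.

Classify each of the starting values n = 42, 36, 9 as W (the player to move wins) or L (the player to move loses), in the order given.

Build the W/L table. Terminal = L. A non-terminal position is W if it has a move to some L; otherwise it is L.
n=0: no move → L
n=1: reaches L-position 0 → W
n=2: reaches L-position 0 → W
n=3: reaches L-position 0 → W
n=4: only reaches 3(W), 2(W), 1(W), all W → L
n=5: reaches L-position 4 → W
n=6: reaches L-position 4 → W
n=7: reaches L-position 4 → W
n=8: only reaches 7(W), 6(W), 5(W), 2(W), all W → L
n=9: reaches L-position 8 → W
n=10: reaches L-position 8 → W
n=11: reaches L-position 8 → W
n=12: only reaches 11(W), 10(W), 9(W), 6(W), all W → L
n=13: reaches L-position 12 → W
n=14: reaches L-position 12 → W
n=15: reaches L-position 12 → W
n=16: only reaches 15(W), 14(W), 13(W), 10(W), all W → L
n=17: reaches L-position 16 → W
n=18: reaches L-position 16 → W
n=19: reaches L-position 16 → W
n=20: only reaches 19(W), 18(W), 17(W), 14(W), all W → L
n=21: reaches L-position 20 → W
n=22: reaches L-position 20 → W
n=23: reaches L-position 20 → W
n=24: only reaches 23(W), 22(W), 21(W), 18(W), all W → L
n=25: reaches L-position 24 → W
n=26: reaches L-position 24 → W
n=27: reaches L-position 24 → W
n=28: only reaches 27(W), 26(W), 25(W), 22(W), all W → L
n=29: reaches L-position 28 → W
n=30: reaches L-position 28 → W
n=31: reaches L-position 28 → W
n=32: only reaches 31(W), 30(W), 29(W), 26(W), all W → L
n=33: reaches L-position 32 → W
n=34: reaches L-position 32 → W
n=35: reaches L-position 32 → W
n=36: only reaches 35(W), 34(W), 33(W), 30(W), all W → L
n=37: reaches L-position 36 → W
n=38: reaches L-position 36 → W
n=39: reaches L-position 36 → W
n=40: only reaches 39(W), 38(W), 37(W), 34(W), all W → L
n=41: reaches L-position 40 → W
n=42: reaches L-position 40 → W

42: W, 36: L, 9: W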